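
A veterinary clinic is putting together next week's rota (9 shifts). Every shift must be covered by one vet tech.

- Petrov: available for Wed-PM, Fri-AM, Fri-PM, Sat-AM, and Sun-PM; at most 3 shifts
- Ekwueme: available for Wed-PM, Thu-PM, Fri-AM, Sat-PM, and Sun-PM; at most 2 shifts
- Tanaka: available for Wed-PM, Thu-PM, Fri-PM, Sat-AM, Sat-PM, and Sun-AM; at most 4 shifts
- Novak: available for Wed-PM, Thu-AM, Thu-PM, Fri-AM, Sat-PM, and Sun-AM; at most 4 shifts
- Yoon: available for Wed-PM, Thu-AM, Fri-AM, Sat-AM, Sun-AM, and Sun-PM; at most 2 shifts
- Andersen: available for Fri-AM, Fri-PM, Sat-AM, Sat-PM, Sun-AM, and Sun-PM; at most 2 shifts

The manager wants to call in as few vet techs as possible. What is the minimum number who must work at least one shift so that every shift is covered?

9 slots to fill and no one can take more than 4, so at least ⌈9/4⌉ = 3 vet techs are needed.
Petrov, Ekwueme, and Novak alone can cover everything: Wed-PM→Novak, Thu-AM→Novak, Thu-PM→Ekwueme, Fri-AM→Novak, Fri-PM→Petrov, Sat-AM→Petrov, Sat-PM→Ekwueme, Sun-AM→Novak, Sun-PM→Petrov.

3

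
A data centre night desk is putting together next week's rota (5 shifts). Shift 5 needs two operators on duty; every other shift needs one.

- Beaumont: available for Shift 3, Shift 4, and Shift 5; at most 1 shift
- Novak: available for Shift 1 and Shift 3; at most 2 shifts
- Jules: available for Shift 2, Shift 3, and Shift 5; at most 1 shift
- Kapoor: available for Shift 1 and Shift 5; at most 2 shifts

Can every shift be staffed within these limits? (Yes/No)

Total capacity is 6 and 6 slots are needed, so capacity alone doesn't rule it out.
Shifts {Shift 2, Shift 4, Shift 5} need 4 worker-slots in total, but the operators available for any of those shifts (Beaumont, Jules, and Kapoor) can supply at most 3 among them. So no valid schedule exists.

No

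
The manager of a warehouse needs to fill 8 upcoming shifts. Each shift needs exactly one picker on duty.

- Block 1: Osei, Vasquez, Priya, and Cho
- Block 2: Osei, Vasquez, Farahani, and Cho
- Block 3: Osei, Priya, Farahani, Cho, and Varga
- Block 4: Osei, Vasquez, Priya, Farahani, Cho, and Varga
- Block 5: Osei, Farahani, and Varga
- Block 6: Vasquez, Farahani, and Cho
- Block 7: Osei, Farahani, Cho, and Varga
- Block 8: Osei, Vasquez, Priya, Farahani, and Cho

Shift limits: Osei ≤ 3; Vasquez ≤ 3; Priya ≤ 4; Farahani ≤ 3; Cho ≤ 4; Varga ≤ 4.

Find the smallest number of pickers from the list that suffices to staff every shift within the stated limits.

8 slots to fill and no one can take more than 4, so at least ⌈8/4⌉ = 2 pickers are needed.
Cho and Varga alone can cover everything: Block 1→Cho, Block 2→Cho, Block 3→Varga, Block 4→Varga, Block 5→Varga, Block 6→Cho, Block 7→Varga, Block 8→Cho.

2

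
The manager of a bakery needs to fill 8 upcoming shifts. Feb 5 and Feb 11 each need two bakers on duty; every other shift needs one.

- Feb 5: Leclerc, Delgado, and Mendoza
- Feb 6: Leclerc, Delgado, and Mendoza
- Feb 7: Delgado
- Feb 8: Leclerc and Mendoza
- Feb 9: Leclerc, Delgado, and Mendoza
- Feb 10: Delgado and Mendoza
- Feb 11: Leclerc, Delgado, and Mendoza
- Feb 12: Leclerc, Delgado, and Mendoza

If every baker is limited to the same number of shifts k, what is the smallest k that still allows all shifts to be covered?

4

With 3 bakers and 10 worker-slots to fill, someone must work at least ⌈10/3⌉ = 4 shifts, so k ≥ 4.
k = 4 works: Feb 5→Leclerc+Delgado, Feb 6→Leclerc, Feb 7→Delgado, Feb 8→Leclerc, Feb 9→Leclerc, Feb 10→Delgado, Feb 11→Delgado+Mendoza, Feb 12→Mendoza.
Loads: Leclerc 4, Delgado 4, Mendoza 2 — all ≤ 4.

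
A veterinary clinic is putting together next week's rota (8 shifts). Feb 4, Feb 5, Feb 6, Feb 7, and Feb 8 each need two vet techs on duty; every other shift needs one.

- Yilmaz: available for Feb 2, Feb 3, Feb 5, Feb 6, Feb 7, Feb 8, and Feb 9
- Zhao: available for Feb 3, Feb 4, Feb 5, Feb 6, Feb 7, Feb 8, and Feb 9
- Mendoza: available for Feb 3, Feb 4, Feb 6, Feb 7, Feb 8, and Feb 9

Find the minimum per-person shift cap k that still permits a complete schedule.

5

With 3 vet techs and 13 worker-slots to fill, someone must work at least ⌈13/3⌉ = 5 shifts, so k ≥ 5.
k = 5 works: Feb 2→Yilmaz, Feb 3→Yilmaz, Feb 4→Zhao+Mendoza, Feb 5→Yilmaz+Zhao, Feb 6→Yilmaz+Zhao, Feb 7→Yilmaz+Zhao, Feb 8→Zhao+Mendoza, Feb 9→Mendoza.
Loads: Yilmaz 5, Zhao 5, Mendoza 3 — all ≤ 5.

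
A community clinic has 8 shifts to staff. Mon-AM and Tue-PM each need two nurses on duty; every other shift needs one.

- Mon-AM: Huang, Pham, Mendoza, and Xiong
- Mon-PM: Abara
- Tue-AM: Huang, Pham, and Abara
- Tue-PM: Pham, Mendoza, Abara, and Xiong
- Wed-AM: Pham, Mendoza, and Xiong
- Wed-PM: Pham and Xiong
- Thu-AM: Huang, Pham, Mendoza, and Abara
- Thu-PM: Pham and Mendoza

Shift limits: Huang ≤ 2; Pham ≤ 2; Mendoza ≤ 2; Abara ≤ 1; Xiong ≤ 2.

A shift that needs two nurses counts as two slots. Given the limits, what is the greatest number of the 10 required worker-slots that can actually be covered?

9

Total capacity across all nurses is 2+2+2+1+2 = 9, and 10 slots are needed, so at most 9 can be filled.
An assignment achieving 9: Mon-AM→Huang+Xiong, Mon-PM→Abara, Tue-AM→Huang, Tue-PM→Mendoza+Xiong, Wed-AM→Mendoza, Wed-PM→Pham, Thu-PM→Pham.
Loads: Huang 2/2, Pham 2/2, Mendoza 2/2, Abara 1/1, Xiong 2/2.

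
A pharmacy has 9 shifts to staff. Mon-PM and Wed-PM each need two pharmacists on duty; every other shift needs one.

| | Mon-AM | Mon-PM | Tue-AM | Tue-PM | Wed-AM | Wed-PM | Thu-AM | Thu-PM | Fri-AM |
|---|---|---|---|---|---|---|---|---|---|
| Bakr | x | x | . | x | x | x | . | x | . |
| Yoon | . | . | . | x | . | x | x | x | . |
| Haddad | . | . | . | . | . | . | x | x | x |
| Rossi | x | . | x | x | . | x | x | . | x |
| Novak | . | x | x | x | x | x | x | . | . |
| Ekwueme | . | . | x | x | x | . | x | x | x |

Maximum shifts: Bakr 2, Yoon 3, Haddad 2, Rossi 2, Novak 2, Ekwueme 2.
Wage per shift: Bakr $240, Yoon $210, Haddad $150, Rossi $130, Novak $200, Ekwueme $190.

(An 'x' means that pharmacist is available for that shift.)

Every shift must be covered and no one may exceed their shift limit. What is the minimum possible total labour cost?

$2000

Mon-PM can only be covered by Bakr and Novak, so that assignment is forced.
Picking the cheapest available pharmacist for each shift independently would cost $1760, but that ignores the shift limits.
An optimal schedule: Mon-AM→Rossi, Mon-PM→Novak+Bakr, Tue-AM→Rossi, Tue-PM→Ekwueme, Wed-AM→Ekwueme, Wed-PM→Novak+Yoon, Thu-AM→Yoon, Thu-PM→Haddad, Fri-AM→Haddad.
Total: 130 + 200 + 240 + 130 + 190 + 190 + 200 + 210 + 210 + 150 + 150 = $2000.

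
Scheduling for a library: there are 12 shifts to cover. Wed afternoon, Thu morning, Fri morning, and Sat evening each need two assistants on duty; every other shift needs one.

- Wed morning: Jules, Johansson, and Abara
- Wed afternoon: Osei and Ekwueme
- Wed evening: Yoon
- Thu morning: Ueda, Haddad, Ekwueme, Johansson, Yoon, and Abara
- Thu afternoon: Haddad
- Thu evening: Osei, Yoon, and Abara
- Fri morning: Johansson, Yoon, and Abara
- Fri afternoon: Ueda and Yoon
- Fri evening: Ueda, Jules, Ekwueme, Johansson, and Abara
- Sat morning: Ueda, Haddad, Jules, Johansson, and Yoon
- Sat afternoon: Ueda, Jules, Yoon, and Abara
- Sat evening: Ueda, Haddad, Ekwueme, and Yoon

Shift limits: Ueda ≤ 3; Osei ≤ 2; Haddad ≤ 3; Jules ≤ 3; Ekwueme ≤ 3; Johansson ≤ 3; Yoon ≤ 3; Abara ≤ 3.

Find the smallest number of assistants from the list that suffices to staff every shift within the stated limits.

6

16 slots to fill and no one can take more than 3, so at least ⌈16/3⌉ = 6 assistants are needed.
Ueda, Osei, Haddad, Ekwueme, Johansson, and Yoon alone can cover everything: Wed morning→Johansson, Wed afternoon→Osei+Ekwueme, Wed evening→Yoon, Thu morning→Ekwueme+Johansson, Thu afternoon→Haddad, Thu evening→Osei, Fri morning→Johansson+Yoon, Fri afternoon→Ueda, Fri evening→Ueda, Sat morning→Haddad, Sat afternoon→Ueda, Sat evening→Haddad+Ekwueme.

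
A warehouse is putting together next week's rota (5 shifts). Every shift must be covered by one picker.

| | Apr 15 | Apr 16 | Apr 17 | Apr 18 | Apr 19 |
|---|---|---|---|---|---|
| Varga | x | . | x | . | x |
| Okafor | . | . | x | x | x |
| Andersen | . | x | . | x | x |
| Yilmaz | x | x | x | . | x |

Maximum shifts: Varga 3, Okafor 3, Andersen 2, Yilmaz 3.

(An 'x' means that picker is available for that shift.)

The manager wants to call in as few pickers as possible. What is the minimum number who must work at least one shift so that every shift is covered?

5 slots to fill and no one can take more than 3, so at least ⌈5/3⌉ = 2 pickers are needed.
Varga and Andersen alone can cover everything: Apr 15→Varga, Apr 16→Andersen, Apr 17→Varga, Apr 18→Andersen, Apr 19→Varga.

2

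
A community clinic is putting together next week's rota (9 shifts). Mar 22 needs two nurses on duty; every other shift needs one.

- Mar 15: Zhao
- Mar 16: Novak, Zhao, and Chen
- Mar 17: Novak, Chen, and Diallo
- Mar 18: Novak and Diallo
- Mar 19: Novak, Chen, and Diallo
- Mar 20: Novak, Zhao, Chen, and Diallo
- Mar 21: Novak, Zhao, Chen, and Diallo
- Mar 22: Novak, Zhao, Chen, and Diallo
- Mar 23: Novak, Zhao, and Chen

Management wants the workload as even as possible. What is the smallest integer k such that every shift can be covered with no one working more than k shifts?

3

With 4 nurses and 10 worker-slots to fill, someone must work at least ⌈10/4⌉ = 3 shifts, so k ≥ 3.
k = 3 works: Mar 15→Zhao, Mar 16→Novak, Mar 17→Novak, Mar 18→Novak, Mar 19→Chen, Mar 20→Zhao, Mar 21→Chen, Mar 22→Chen+Diallo, Mar 23→Zhao.
Loads: Novak 3, Zhao 3, Chen 3, Diallo 1 — all ≤ 3.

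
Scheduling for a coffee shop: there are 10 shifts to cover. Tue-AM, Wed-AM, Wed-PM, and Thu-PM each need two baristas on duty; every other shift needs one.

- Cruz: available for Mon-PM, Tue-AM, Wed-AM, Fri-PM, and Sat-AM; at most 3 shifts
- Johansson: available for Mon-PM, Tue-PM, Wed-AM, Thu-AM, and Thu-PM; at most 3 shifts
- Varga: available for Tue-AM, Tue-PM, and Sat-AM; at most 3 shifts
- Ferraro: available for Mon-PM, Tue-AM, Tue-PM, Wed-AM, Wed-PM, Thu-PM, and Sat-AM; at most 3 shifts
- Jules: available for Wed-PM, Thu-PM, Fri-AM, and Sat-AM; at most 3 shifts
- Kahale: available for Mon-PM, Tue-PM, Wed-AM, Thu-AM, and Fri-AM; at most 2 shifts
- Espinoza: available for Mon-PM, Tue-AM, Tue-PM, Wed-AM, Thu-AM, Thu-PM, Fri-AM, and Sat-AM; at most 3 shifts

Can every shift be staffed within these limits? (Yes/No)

Yes

Wed-PM can only be covered by Ferraro and Jules, so that assignment is forced.
Fri-PM can only be covered by Cruz, so that assignment is forced.
One valid schedule: Mon-PM→Cruz, Tue-AM→Varga+Ferraro, Tue-PM→Johansson, Wed-AM→Kahale+Espinoza, Wed-PM→Ferraro+Jules, Thu-AM→Johansson, Thu-PM→Johansson+Ferraro, Fri-AM→Jules, Fri-PM→Cruz, Sat-AM→Cruz.
Loads: Cruz 3/3, Johansson 3/3, Varga 1/3, Ferraro 3/3, Jules 2/3, Kahale 1/2, Espinoza 1/3 — all within limits.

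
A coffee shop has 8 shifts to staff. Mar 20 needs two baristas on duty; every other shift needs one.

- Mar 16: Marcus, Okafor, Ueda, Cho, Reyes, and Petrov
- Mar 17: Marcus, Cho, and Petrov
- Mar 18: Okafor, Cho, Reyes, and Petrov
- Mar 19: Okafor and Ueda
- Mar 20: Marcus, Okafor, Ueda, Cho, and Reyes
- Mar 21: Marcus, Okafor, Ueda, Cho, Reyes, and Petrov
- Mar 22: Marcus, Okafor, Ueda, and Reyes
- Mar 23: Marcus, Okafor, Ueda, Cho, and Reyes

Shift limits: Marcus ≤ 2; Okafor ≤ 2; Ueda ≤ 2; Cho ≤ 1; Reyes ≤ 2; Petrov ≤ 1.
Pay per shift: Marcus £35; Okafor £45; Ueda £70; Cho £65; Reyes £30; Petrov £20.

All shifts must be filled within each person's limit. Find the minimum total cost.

Picking the cheapest available barista for each shift independently would cost £250, but that ignores the shift limits.
An optimal schedule: Mar 16→Marcus, Mar 17→Petrov, Mar 18→Reyes, Mar 19→Okafor, Mar 20→Cho+Ueda, Mar 21→Okafor, Mar 22→Reyes, Mar 23→Marcus.
Total: 35 + 20 + 30 + 45 + 65 + 70 + 45 + 30 + 35 = £375.

£375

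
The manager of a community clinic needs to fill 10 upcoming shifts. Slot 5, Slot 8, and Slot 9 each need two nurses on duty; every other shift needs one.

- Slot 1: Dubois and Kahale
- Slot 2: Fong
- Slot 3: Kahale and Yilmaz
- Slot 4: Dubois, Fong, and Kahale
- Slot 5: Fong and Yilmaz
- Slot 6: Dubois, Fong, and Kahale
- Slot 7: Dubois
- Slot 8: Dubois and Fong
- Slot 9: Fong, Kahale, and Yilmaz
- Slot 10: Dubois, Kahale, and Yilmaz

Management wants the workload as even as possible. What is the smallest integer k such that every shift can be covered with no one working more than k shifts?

4

With 4 nurses and 13 worker-slots to fill, someone must work at least ⌈13/4⌉ = 4 shifts, so k ≥ 4.
k = 4 works: Slot 1→Dubois, Slot 2→Fong, Slot 3→Kahale, Slot 4→Dubois, Slot 5→Fong+Yilmaz, Slot 6→Fong, Slot 7→Dubois, Slot 8→Dubois+Fong, Slot 9→Kahale+Yilmaz, Slot 10→Kahale.
Loads: Dubois 4, Fong 4, Kahale 3, Yilmaz 2 — all ≤ 4.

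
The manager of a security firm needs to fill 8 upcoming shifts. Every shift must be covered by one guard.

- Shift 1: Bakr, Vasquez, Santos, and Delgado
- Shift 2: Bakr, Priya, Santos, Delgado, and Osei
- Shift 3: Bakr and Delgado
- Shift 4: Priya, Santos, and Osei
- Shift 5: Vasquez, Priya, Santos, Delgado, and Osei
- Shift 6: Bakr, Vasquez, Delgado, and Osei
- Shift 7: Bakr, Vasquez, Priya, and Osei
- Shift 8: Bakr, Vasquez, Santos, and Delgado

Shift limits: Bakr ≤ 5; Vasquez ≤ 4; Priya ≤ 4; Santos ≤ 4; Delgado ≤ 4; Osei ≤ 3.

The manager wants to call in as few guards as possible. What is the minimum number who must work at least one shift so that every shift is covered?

8 slots to fill and no one can take more than 5, so at least ⌈8/5⌉ = 2 guards are needed.
Bakr and Priya alone can cover everything: Shift 1→Bakr, Shift 2→Bakr, Shift 3→Bakr, Shift 4→Priya, Shift 5→Priya, Shift 6→Bakr, Shift 7→Priya, Shift 8→Bakr.

2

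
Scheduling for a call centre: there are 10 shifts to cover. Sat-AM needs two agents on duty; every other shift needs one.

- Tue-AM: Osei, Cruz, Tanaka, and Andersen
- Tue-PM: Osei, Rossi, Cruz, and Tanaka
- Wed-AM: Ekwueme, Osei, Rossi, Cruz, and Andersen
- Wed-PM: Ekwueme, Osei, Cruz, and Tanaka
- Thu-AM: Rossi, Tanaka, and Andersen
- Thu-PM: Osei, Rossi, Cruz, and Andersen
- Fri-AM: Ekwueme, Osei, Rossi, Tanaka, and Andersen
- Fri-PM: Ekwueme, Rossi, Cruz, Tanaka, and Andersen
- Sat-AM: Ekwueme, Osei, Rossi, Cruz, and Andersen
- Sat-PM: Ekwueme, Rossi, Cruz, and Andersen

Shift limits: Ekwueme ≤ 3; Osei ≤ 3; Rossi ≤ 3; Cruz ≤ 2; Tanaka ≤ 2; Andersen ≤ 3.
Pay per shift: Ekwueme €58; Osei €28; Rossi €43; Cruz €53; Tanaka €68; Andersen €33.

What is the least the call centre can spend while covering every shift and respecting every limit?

€418

Picking the cheapest available agent for each shift independently would cost €328, but that ignores the shift limits.
An optimal schedule: Tue-AM→Osei, Tue-PM→Osei, Wed-AM→Rossi, Wed-PM→Osei, Thu-AM→Andersen, Thu-PM→Andersen, Fri-AM→Rossi, Fri-PM→Cruz, Sat-AM→Rossi+Cruz, Sat-PM→Andersen.
Total: 28 + 28 + 43 + 28 + 33 + 33 + 43 + 53 + 43 + 53 + 33 = €418.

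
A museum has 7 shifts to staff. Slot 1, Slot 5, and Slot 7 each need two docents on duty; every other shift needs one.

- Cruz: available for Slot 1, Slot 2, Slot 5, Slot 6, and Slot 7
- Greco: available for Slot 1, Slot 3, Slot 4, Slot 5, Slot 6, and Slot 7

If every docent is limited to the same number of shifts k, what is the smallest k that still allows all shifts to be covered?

With 2 docents and 10 worker-slots to fill, someone must work at least ⌈10/2⌉ = 5 shifts, so k ≥ 5.
k = 5 works: Slot 1→Cruz+Greco, Slot 2→Cruz, Slot 3→Greco, Slot 4→Greco, Slot 5→Cruz+Greco, Slot 6→Cruz, Slot 7→Cruz+Greco.
Loads: Cruz 5, Greco 5 — all ≤ 5.

5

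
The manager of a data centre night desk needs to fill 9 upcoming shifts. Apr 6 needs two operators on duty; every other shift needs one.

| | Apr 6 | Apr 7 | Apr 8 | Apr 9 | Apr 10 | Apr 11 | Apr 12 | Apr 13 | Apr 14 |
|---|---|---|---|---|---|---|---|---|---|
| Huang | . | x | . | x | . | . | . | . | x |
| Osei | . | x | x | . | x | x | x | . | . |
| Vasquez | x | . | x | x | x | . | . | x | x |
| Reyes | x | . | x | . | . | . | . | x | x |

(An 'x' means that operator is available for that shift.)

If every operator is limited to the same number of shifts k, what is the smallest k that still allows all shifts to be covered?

With 4 operators and 10 worker-slots to fill, someone must work at least ⌈10/4⌉ = 3 shifts, so k ≥ 3.
k = 3 works: Apr 6→Vasquez+Reyes, Apr 7→Huang, Apr 8→Vasquez, Apr 9→Huang, Apr 10→Osei, Apr 11→Osei, Apr 12→Osei, Apr 13→Vasquez, Apr 14→Huang.
Loads: Huang 3, Osei 3, Vasquez 3, Reyes 1 — all ≤ 3.

3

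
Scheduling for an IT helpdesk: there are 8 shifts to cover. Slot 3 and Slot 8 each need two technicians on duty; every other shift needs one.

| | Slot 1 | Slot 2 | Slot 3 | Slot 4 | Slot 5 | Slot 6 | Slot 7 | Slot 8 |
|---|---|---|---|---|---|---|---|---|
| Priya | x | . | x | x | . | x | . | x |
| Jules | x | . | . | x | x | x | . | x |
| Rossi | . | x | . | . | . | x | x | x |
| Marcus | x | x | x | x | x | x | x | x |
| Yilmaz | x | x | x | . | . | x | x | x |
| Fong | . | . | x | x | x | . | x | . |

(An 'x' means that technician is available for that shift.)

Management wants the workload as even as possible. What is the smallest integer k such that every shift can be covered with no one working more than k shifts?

With 6 technicians and 10 worker-slots to fill, someone must work at least ⌈10/6⌉ = 2 shifts, so k ≥ 2.
k = 2 works: Slot 1→Priya, Slot 2→Rossi, Slot 3→Marcus+Yilmaz, Slot 4→Priya, Slot 5→Jules, Slot 6→Jules, Slot 7→Rossi, Slot 8→Marcus+Yilmaz.
Loads: Priya 2, Jules 2, Rossi 2, Marcus 2, Yilmaz 2, Fong 0 — all ≤ 2.

2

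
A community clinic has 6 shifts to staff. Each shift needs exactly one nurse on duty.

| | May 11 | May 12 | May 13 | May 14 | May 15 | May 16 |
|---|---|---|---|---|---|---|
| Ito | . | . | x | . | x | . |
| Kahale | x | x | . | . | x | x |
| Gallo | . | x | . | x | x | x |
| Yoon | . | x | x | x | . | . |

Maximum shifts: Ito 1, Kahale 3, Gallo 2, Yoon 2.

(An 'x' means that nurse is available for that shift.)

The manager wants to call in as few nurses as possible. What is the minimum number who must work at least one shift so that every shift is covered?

6 slots to fill and no one can take more than 3, so at least ⌈6/3⌉ = 2 nurses are needed.
Any 2 nurses together have capacity at most 3+2 = 5 < 6 slots, so 2 can never suffice.
Ito, Kahale, and Gallo alone can cover everything: May 11→Kahale, May 12→Kahale, May 13→Ito, May 14→Gallo, May 15→Gallo, May 16→Kahale.

3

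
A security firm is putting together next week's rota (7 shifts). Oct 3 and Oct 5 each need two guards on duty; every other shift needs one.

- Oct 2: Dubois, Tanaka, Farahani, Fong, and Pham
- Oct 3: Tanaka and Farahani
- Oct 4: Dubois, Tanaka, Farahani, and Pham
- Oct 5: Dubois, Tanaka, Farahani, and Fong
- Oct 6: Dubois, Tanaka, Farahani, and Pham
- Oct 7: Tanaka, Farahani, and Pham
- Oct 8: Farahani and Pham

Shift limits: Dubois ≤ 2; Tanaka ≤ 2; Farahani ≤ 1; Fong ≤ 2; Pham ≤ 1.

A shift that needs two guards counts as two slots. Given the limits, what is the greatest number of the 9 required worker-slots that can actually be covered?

Total capacity across all guards is 2+2+1+2+1 = 8, and 9 slots are needed, so at most 8 can be filled.
An assignment achieving 8: Oct 2→Fong, Oct 3→Tanaka+Farahani, Oct 4→Dubois, Oct 5→Dubois+Fong, Oct 7→Tanaka, Oct 8→Pham.
Loads: Dubois 2/2, Tanaka 2/2, Farahani 1/1, Fong 2/2, Pham 1/1.

8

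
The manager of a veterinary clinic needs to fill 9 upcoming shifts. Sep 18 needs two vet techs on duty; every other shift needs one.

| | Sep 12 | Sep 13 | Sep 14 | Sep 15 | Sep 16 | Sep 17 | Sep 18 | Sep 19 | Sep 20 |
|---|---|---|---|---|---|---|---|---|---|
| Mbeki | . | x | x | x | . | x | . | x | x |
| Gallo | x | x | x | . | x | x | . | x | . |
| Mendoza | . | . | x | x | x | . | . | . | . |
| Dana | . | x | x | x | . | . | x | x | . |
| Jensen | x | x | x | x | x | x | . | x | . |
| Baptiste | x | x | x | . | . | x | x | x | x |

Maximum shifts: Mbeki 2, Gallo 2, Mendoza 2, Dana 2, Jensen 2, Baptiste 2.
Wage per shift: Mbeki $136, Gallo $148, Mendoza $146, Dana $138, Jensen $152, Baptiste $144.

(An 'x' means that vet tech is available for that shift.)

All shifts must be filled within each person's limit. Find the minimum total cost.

Sep 18 can only be covered by Dana and Baptiste, so that assignment is forced.
Picking the cheapest available vet tech for each shift independently would cost $1388, but that ignores the shift limits.
An optimal schedule: Sep 12→Baptiste, Sep 13→Dana, Sep 14→Mendoza, Sep 15→Mbeki, Sep 16→Mendoza, Sep 17→Gallo, Sep 18→Dana+Baptiste, Sep 19→Gallo, Sep 20→Mbeki.
Total: 144 + 138 + 146 + 136 + 146 + 148 + 138 + 144 + 148 + 136 = $1424.

$1424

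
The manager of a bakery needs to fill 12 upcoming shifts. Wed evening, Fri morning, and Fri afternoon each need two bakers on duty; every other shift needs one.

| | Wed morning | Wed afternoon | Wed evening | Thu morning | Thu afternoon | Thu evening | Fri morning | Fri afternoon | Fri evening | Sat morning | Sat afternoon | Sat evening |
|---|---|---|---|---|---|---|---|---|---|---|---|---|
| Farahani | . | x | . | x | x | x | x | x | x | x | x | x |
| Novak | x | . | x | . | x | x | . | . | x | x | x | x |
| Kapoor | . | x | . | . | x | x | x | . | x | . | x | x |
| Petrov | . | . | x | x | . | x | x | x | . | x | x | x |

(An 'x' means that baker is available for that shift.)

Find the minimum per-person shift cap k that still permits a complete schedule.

With 4 bakers and 15 worker-slots to fill, someone must work at least ⌈15/4⌉ = 4 shifts, so k ≥ 4.
k = 4 works: Wed morning→Novak, Wed afternoon→Farahani, Wed evening→Novak+Petrov, Thu morning→Farahani, Thu afternoon→Farahani, Thu evening→Kapoor, Fri morning→Kapoor+Petrov, Fri afternoon→Farahani+Petrov, Fri evening→Novak, Sat morning→Novak, Sat afternoon→Kapoor, Sat evening→Kapoor.
Loads: Farahani 4, Novak 4, Kapoor 4, Petrov 3 — all ≤ 4.

4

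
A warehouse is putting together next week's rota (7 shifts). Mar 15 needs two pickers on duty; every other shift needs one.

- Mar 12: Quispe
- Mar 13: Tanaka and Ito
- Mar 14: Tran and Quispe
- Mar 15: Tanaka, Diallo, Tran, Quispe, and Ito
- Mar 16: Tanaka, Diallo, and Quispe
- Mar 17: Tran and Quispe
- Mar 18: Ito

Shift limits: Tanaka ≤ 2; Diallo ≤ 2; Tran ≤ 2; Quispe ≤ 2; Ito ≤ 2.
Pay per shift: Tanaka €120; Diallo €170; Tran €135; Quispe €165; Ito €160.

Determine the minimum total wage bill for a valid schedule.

€1160

Mar 12 can only be covered by Quispe, so that assignment is forced.
Mar 18 can only be covered by Ito, so that assignment is forced.
Picking the cheapest available picker for each shift independently would cost €1090, but that ignores the shift limits.
An optimal schedule: Mar 12→Quispe, Mar 13→Tanaka, Mar 14→Tran, Mar 15→Ito+Quispe, Mar 16→Tanaka, Mar 17→Tran, Mar 18→Ito.
Total: 165 + 120 + 135 + 160 + 165 + 120 + 135 + 160 = €1160.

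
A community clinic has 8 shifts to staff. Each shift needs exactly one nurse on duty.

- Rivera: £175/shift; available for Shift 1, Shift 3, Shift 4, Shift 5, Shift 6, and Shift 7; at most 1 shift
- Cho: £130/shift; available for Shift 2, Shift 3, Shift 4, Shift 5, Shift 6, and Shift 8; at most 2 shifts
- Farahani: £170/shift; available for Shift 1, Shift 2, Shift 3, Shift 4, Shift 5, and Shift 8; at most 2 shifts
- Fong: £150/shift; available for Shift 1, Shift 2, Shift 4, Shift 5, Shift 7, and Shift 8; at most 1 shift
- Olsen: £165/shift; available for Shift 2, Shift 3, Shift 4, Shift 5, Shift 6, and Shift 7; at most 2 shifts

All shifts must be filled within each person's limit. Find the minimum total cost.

Picking the cheapest available nurse for each shift independently would cost £1080, but that ignores the shift limits.
An optimal schedule: Shift 1→Rivera, Shift 2→Farahani, Shift 3→Farahani, Shift 4→Olsen, Shift 5→Olsen, Shift 6→Cho, Shift 7→Fong, Shift 8→Cho.
Total: 175 + 170 + 170 + 165 + 165 + 130 + 150 + 130 = £1255.

£1255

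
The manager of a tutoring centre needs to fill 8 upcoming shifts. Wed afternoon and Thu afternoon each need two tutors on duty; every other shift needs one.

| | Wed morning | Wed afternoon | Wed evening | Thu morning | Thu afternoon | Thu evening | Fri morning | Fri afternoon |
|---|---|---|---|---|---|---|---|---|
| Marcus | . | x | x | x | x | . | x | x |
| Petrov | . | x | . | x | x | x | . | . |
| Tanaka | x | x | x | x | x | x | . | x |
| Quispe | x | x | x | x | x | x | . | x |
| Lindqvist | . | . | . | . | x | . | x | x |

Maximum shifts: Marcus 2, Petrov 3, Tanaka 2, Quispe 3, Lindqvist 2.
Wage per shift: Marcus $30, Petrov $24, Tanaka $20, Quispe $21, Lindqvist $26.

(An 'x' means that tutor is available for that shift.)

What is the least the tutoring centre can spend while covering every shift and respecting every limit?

$227

Picking the cheapest available tutor for each shift independently would cost $208, but that ignores the shift limits.
An optimal schedule: Wed morning→Tanaka, Wed afternoon→Quispe+Petrov, Wed evening→Tanaka, Thu morning→Petrov, Thu afternoon→Petrov+Lindqvist, Thu evening→Quispe, Fri morning→Lindqvist, Fri afternoon→Quispe.
Total: 20 + 21 + 24 + 20 + 24 + 24 + 26 + 21 + 26 + 21 = $227.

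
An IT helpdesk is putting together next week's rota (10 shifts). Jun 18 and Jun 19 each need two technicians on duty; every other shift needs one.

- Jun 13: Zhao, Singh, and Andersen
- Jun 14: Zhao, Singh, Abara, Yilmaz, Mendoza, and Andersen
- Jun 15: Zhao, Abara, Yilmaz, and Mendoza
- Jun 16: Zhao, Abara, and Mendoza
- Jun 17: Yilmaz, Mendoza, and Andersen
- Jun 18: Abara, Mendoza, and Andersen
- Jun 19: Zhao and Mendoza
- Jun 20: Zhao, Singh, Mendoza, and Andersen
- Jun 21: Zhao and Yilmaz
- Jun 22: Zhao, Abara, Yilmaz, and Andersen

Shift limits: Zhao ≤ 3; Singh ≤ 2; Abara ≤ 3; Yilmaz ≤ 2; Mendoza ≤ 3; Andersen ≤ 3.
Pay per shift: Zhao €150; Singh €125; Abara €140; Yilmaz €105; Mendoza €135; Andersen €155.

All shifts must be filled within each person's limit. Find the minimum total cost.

Jun 19 can only be covered by Zhao and Mendoza, so that assignment is forced.
Picking the cheapest available technician for each shift independently would cost €1470, but that ignores the shift limits.
An optimal schedule: Jun 13→Singh, Jun 14→Zhao, Jun 15→Abara, Jun 16→Mendoza, Jun 17→Yilmaz, Jun 18→Mendoza+Abara, Jun 19→Mendoza+Zhao, Jun 20→Singh, Jun 21→Yilmaz, Jun 22→Abara.
Total: 125 + 150 + 140 + 135 + 105 + 135 + 140 + 135 + 150 + 125 + 105 + 140 = €1585.

€1585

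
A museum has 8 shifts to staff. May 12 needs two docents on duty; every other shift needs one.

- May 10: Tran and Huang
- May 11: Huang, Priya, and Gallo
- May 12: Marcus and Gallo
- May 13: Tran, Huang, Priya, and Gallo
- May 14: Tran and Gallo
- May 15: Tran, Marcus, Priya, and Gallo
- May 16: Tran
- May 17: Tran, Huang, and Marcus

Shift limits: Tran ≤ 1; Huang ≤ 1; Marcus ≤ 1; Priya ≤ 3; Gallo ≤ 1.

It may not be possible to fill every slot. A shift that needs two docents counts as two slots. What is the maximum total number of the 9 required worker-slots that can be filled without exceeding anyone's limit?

Total capacity across all docents is 1+1+1+3+1 = 7, and 9 slots are needed, so at most 7 can be filled.
An assignment achieving 7: May 10→Huang, May 11→Priya, May 12→Marcus+Gallo, May 13→Priya, May 15→Priya, May 16→Tran.
Loads: Tran 1/1, Huang 1/1, Marcus 1/1, Priya 3/3, Gallo 1/1.

7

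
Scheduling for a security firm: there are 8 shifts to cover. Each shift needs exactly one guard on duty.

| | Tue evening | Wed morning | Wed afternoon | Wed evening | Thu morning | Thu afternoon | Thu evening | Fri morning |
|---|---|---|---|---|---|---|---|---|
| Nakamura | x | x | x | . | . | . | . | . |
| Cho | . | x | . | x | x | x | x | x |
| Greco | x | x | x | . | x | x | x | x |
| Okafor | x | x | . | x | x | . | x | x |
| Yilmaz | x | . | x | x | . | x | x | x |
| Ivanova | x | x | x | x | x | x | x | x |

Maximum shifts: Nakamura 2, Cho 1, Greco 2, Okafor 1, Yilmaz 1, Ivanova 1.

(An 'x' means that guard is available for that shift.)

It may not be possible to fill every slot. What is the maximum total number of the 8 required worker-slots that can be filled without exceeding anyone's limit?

8

Total capacity across all guards is 2+1+2+1+1+1 = 8, and 8 slots are needed, so at most 8 can be filled.
An assignment achieving 8: Tue evening→Nakamura, Wed morning→Okafor, Wed afternoon→Nakamura, Wed evening→Cho, Thu morning→Greco, Thu afternoon→Greco, Thu evening→Yilmaz, Fri morning→Ivanova.
Loads: Nakamura 2/2, Cho 1/1, Greco 2/2, Okafor 1/1, Yilmaz 1/1, Ivanova 1/1.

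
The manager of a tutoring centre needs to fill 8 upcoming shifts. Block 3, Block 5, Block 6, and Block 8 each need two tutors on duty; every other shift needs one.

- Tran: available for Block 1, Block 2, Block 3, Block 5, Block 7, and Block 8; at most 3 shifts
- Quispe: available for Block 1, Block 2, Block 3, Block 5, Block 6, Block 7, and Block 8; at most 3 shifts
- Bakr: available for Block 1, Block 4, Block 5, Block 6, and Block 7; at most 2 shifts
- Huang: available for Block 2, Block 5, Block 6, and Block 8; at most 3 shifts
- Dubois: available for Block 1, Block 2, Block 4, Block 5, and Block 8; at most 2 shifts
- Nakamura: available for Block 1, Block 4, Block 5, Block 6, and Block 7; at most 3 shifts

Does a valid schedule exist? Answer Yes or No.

Yes

Block 3 can only be covered by Tran and Quispe, so that assignment is forced.
One valid schedule: Block 1→Quispe, Block 2→Tran, Block 3→Tran+Quispe, Block 4→Bakr, Block 5→Huang+Dubois, Block 6→Quispe+Bakr, Block 7→Tran, Block 8→Huang+Dubois.
Loads: Tran 3/3, Quispe 3/3, Bakr 2/2, Huang 2/3, Dubois 2/2, Nakamura 0/3 — all within limits.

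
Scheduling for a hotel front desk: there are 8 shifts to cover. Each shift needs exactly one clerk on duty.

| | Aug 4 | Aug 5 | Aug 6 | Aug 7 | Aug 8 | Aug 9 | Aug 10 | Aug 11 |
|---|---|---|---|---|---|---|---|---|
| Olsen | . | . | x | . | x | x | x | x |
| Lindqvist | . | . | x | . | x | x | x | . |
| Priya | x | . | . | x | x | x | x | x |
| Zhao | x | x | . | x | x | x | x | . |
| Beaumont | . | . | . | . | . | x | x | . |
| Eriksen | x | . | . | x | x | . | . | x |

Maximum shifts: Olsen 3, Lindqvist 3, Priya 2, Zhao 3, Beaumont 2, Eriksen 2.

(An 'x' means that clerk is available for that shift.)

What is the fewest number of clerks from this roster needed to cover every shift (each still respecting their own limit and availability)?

3

8 slots to fill and no one can take more than 3, so at least ⌈8/3⌉ = 3 clerks are needed.
Olsen, Lindqvist, and Zhao alone can cover everything: Aug 4→Zhao, Aug 5→Zhao, Aug 6→Olsen, Aug 7→Zhao, Aug 8→Olsen, Aug 9→Lindqvist, Aug 10→Lindqvist, Aug 11→Olsen.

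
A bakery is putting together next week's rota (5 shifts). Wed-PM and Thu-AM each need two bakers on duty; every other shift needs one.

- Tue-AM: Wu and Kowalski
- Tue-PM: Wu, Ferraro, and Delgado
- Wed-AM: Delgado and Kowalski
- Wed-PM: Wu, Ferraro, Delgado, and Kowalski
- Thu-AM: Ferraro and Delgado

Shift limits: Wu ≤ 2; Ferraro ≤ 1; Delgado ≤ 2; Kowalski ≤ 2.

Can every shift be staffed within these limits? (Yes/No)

Yes

Thu-AM can only be covered by Ferraro and Delgado, so that assignment is forced.
One valid schedule: Tue-AM→Wu, Tue-PM→Wu, Wed-AM→Kowalski, Wed-PM→Delgado+Kowalski, Thu-AM→Ferraro+Delgado.
Loads: Wu 2/2, Ferraro 1/1, Delgado 2/2, Kowalski 2/2 — all within limits.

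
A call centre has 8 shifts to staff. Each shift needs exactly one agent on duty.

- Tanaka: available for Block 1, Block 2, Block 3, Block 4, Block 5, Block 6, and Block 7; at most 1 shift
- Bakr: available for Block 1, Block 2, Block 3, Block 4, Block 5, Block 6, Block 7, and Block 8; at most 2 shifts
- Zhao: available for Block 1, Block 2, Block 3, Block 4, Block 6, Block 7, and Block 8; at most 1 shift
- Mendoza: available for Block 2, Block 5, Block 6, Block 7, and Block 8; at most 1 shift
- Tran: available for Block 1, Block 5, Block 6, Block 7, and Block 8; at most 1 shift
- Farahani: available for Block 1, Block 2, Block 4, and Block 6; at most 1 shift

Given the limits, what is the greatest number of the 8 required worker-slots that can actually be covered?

7

Total capacity across all agents is 1+2+1+1+1+1 = 7, and 8 slots are needed, so at most 7 can be filled.
An assignment achieving 7: Block 1→Tran, Block 2→Mendoza, Block 3→Tanaka, Block 4→Bakr, Block 5→Bakr, Block 6→Farahani, Block 8→Zhao.
Loads: Tanaka 1/1, Bakr 2/2, Zhao 1/1, Mendoza 1/1, Tran 1/1, Farahani 1/1.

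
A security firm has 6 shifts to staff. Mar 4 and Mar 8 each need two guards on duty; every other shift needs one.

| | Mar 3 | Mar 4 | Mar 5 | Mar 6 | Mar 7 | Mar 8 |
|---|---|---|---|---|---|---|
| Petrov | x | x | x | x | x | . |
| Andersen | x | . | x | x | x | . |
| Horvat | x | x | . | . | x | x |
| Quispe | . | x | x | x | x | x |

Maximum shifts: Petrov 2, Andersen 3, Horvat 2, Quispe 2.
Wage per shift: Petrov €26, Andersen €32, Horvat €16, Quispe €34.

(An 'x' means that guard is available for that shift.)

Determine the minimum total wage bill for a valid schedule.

Mar 8 can only be covered by Horvat and Quispe, so that assignment is forced.
Picking the cheapest available guard for each shift independently would cost €176, but that ignores the shift limits.
An optimal schedule: Mar 3→Petrov, Mar 4→Petrov+Horvat, Mar 5→Andersen, Mar 6→Andersen, Mar 7→Andersen, Mar 8→Horvat+Quispe.
Total: 26 + 26 + 16 + 32 + 32 + 32 + 16 + 34 = €214.

€214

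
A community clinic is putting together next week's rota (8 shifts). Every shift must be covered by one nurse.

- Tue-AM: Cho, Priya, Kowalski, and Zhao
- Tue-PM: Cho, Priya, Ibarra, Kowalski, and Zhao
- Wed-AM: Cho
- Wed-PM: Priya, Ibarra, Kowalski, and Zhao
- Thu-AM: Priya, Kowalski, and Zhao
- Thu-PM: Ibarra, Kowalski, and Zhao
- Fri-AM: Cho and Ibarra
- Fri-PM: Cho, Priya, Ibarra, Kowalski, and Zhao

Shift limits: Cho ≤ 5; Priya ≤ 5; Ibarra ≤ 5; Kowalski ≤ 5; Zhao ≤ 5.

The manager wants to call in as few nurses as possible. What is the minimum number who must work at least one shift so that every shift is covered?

8 slots to fill and no one can take more than 5, so at least ⌈8/5⌉ = 2 nurses are needed.
Cho and Kowalski alone can cover everything: Tue-AM→Cho, Tue-PM→Cho, Wed-AM→Cho, Wed-PM→Kowalski, Thu-AM→Kowalski, Thu-PM→Kowalski, Fri-AM→Cho, Fri-PM→Cho.

2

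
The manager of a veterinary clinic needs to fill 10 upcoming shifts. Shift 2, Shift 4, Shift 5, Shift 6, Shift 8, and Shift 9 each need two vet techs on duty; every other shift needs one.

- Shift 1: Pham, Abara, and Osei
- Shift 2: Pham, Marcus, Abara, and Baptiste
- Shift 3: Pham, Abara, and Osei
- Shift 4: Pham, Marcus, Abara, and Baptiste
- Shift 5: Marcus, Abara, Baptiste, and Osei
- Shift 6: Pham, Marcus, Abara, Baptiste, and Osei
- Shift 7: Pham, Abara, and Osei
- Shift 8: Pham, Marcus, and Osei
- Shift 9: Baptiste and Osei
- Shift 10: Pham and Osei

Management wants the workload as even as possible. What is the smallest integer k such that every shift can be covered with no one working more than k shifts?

4

With 5 vet techs and 16 worker-slots to fill, someone must work at least ⌈16/5⌉ = 4 shifts, so k ≥ 4.
k = 4 works: Shift 1→Pham, Shift 2→Marcus+Abara, Shift 3→Pham, Shift 4→Marcus+Abara, Shift 5→Marcus+Abara, Shift 6→Abara+Baptiste, Shift 7→Pham, Shift 8→Marcus+Osei, Shift 9→Baptiste+Osei, Shift 10→Pham.
Loads: Pham 4, Marcus 4, Abara 4, Baptiste 2, Osei 2 — all ≤ 4.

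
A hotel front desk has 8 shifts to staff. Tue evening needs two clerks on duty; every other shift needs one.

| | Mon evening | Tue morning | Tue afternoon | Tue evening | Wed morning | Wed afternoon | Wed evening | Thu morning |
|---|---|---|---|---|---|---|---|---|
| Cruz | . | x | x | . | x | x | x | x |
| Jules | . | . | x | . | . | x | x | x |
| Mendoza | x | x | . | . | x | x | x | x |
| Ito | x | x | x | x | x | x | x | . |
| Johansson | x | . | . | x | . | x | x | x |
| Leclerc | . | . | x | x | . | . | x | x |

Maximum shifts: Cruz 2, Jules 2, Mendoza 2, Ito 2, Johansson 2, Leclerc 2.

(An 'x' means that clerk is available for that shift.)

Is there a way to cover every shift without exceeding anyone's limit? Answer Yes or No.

One valid schedule: Mon evening→Mendoza, Tue morning→Cruz, Tue afternoon→Jules, Tue evening→Ito+Johansson, Wed morning→Cruz, Wed afternoon→Jules, Wed evening→Ito, Thu morning→Mendoza.
Loads: Cruz 2/2, Jules 2/2, Mendoza 2/2, Ito 2/2, Johansson 1/2, Leclerc 0/2 — all within limits.

Yes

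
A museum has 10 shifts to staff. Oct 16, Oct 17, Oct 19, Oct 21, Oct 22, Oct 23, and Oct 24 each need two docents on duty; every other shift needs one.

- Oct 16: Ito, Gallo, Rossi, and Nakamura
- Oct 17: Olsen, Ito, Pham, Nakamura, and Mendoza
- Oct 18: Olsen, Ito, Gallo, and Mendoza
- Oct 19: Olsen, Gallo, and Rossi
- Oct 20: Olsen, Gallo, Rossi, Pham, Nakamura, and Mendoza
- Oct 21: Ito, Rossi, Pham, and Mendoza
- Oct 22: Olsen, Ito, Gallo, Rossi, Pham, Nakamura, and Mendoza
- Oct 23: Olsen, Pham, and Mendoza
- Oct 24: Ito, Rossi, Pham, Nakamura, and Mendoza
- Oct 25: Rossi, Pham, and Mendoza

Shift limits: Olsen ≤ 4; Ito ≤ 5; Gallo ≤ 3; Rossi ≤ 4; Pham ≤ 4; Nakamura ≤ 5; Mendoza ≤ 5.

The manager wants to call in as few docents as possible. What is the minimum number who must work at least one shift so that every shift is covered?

4

17 slots to fill and no one can take more than 5, so at least ⌈17/5⌉ = 4 docents are needed.
Olsen, Ito, Gallo, and Mendoza alone can cover everything: Oct 16→Ito+Gallo, Oct 17→Olsen+Ito, Oct 18→Ito, Oct 19→Olsen+Gallo, Oct 20→Olsen, Oct 21→Ito+Mendoza, Oct 22→Gallo+Mendoza, Oct 23→Olsen+Mendoza, Oct 24→Ito+Mendoza, Oct 25→Mendoza.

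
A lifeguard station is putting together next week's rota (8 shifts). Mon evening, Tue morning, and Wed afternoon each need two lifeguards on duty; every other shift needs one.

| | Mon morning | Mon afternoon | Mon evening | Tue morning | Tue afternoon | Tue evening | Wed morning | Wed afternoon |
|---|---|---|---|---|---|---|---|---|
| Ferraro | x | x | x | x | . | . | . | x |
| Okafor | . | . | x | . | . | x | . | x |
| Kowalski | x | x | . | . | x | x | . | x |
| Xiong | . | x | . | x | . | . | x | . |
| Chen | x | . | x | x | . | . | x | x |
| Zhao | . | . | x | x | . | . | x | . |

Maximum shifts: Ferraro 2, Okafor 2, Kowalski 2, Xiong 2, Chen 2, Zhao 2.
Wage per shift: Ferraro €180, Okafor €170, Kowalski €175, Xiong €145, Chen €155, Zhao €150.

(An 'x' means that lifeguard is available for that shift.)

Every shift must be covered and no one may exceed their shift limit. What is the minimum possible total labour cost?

€1770

Tue afternoon can only be covered by Kowalski, so that assignment is forced.
Picking the cheapest available lifeguard for each shift independently would cost €1715, but that ignores the shift limits.
An optimal schedule: Mon morning→Chen, Mon afternoon→Xiong, Mon evening→Zhao+Chen, Tue morning→Zhao+Ferraro, Tue afternoon→Kowalski, Tue evening→Okafor, Wed morning→Xiong, Wed afternoon→Okafor+Kowalski.
Total: 155 + 145 + 150 + 155 + 150 + 180 + 175 + 170 + 145 + 170 + 175 = €1770.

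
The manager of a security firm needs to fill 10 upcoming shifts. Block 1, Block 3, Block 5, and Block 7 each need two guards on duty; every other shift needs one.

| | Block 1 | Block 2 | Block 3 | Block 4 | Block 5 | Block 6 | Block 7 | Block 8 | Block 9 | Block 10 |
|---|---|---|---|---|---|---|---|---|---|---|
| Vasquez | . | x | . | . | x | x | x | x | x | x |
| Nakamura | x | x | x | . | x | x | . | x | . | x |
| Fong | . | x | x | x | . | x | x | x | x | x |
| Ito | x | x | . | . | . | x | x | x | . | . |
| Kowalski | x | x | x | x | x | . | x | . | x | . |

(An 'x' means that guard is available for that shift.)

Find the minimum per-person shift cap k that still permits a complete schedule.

With 5 guards and 14 worker-slots to fill, someone must work at least ⌈14/5⌉ = 3 shifts, so k ≥ 3.
k = 3 works: Block 1→Nakamura+Ito, Block 2→Kowalski, Block 3→Nakamura+Fong, Block 4→Fong, Block 5→Vasquez+Nakamura, Block 6→Fong, Block 7→Ito+Kowalski, Block 8→Ito, Block 9→Vasquez, Block 10→Vasquez.
Loads: Vasquez 3, Nakamura 3, Fong 3, Ito 3, Kowalski 2 — all ≤ 3.

3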